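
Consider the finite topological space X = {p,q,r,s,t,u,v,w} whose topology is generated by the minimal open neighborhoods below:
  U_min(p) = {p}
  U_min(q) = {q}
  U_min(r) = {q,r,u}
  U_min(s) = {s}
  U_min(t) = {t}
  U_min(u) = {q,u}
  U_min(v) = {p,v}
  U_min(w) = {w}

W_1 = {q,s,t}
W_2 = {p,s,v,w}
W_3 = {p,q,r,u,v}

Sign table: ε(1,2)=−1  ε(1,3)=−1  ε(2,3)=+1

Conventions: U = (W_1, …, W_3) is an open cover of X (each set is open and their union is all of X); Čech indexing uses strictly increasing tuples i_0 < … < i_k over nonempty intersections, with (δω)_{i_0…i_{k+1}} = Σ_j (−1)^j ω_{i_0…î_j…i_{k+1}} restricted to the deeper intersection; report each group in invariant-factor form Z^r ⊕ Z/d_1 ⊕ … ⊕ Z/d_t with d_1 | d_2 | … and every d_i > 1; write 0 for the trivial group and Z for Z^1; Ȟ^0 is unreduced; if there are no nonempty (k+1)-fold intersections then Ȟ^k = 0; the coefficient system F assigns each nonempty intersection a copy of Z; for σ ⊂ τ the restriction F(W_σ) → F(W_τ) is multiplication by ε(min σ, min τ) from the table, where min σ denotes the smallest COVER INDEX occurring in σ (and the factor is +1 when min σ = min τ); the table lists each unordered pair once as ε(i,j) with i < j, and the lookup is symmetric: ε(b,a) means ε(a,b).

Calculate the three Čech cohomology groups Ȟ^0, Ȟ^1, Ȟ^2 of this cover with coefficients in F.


Ȟ^0 = Z,  Ȟ^1 = Z,  Ȟ^2 = 0

nerve simplices:
  W12={s} W13={q} W23={p,v}
C dims 3,3; δ0: rk 2, SNF 1^2
degree 0: 3−2−0 = 1 → Ȟ^0 ≅ Z
degree 1: 3−0−2 = 1 → Ȟ^1 ≅ Z
degree 2: 0−0−0 = 0 → Ȟ^2 ≅ 0


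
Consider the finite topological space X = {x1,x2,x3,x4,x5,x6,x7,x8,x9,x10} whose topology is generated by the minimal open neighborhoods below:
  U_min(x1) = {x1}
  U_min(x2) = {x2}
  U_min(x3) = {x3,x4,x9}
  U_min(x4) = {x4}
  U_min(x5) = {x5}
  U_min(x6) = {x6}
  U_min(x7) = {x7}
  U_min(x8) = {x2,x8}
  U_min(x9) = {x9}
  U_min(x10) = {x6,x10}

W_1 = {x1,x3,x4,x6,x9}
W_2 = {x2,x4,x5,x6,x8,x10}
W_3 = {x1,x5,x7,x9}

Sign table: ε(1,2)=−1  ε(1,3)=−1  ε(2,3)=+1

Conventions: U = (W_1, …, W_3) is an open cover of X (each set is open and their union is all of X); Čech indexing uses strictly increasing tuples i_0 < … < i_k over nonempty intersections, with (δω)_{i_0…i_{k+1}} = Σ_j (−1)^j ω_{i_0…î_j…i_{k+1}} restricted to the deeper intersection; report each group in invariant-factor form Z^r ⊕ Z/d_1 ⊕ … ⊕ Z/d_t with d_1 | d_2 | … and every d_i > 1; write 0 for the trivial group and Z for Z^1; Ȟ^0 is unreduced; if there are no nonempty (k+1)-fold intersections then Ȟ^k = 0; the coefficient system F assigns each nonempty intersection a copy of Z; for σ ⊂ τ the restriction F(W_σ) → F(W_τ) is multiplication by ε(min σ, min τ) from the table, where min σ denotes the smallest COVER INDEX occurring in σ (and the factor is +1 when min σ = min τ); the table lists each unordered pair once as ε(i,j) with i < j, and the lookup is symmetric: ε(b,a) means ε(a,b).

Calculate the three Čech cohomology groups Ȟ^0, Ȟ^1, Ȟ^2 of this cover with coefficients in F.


Ȟ^0 = Z, Ȟ^1 = Z, Ȟ^2 = 0

nerve of the cover:
  W12={x4,x6} W13={x1,x9} W23={x5}
C dims 3,3; δ0: rk 2, SNF 1^2
Ȟ^0 = (3 − 2) − 0 = 1, so Ȟ^0 ≅ Z
Ȟ^1 = (3 − 0) − 2 = 1, so Ȟ^1 ≅ Z
Ȟ^2 = (0 − 0) − 0 = 0, so Ȟ^2 ≅ 0


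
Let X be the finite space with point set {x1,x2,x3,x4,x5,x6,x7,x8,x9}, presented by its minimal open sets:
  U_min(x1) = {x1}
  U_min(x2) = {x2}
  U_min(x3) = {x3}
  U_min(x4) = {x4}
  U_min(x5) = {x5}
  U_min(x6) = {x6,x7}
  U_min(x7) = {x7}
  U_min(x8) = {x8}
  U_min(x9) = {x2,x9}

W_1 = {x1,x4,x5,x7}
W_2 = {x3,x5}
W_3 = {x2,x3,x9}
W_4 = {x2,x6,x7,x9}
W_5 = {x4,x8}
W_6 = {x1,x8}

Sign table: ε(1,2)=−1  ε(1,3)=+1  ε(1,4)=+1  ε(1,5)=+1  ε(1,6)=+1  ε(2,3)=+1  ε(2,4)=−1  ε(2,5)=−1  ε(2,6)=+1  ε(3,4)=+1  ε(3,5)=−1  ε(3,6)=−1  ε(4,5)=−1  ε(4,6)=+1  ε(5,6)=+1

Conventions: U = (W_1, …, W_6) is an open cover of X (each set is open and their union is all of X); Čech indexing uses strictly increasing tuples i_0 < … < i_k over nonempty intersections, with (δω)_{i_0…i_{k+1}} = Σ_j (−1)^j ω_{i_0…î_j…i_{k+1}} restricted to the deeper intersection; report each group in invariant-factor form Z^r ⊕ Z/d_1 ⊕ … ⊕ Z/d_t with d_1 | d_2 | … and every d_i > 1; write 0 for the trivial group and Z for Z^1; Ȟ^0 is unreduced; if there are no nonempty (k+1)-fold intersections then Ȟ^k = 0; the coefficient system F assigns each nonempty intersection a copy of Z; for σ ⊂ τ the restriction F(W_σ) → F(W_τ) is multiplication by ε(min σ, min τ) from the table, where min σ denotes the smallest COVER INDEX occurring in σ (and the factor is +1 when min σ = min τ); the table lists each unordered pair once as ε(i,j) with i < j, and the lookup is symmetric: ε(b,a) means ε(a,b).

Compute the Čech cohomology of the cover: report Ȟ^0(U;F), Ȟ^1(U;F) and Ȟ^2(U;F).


Ȟ^0 = 0,  Ȟ^1 = Z ⊕ Z/2,  Ȟ^2 = 0

cover nerve:
  W12={x5} W14={x7} W15={x4} W16={x1} W23={x3} W34={x2,x9} W56={x8}
C dims 6,7; δ0: rk 6, SNF 1^5·2
Ȟ^0: (6−6)−0=0 ⇒ 0
Ȟ^1: (7−0)−6=1 plus torsion [2] ⇒ Z ⊕ Z/2
Ȟ^2: (0−0)−0=0 ⇒ 0


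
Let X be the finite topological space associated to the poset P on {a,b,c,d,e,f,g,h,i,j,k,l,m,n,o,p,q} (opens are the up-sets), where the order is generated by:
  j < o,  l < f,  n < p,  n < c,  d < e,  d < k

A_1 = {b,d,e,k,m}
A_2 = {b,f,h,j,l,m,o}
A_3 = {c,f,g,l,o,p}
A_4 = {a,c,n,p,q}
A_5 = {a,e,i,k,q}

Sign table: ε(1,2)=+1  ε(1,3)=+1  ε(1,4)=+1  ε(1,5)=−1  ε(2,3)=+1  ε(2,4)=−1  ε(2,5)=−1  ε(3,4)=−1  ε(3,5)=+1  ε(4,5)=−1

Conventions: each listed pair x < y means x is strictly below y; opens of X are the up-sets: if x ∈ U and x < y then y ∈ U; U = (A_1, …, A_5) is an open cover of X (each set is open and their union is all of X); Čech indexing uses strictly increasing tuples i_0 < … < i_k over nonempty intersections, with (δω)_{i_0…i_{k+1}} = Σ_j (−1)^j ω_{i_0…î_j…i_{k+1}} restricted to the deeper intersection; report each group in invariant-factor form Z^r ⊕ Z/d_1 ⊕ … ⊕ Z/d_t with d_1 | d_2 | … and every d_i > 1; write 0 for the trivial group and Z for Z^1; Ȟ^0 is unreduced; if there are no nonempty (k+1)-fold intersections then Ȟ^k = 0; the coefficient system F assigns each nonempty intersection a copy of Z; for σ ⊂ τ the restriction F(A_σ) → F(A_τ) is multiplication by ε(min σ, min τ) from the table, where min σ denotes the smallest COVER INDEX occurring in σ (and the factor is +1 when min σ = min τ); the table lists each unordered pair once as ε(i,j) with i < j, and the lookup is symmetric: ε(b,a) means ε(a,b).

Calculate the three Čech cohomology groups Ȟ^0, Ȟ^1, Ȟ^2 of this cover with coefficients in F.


nonempty overlaps:
  A12={b,m} A15={e,k} A23={f,l,o} A34={c,p} A45={a,q}
C dims 5,5; δ0: rk 5, SNF 1^4·2
degree 0: 5−5−0 = 0 → Ȟ^0 ≅ 0
degree 1: 5−0−5 = 0 plus torsion [2] → Ȟ^1 ≅ Z/2
degree 2: 0−0−0 = 0 → Ȟ^2 ≅ 0

Ȟ^0(U;F) ≅ 0,  Ȟ^1(U;F) ≅ Z/2,  Ȟ^2(U;F) ≅ 0


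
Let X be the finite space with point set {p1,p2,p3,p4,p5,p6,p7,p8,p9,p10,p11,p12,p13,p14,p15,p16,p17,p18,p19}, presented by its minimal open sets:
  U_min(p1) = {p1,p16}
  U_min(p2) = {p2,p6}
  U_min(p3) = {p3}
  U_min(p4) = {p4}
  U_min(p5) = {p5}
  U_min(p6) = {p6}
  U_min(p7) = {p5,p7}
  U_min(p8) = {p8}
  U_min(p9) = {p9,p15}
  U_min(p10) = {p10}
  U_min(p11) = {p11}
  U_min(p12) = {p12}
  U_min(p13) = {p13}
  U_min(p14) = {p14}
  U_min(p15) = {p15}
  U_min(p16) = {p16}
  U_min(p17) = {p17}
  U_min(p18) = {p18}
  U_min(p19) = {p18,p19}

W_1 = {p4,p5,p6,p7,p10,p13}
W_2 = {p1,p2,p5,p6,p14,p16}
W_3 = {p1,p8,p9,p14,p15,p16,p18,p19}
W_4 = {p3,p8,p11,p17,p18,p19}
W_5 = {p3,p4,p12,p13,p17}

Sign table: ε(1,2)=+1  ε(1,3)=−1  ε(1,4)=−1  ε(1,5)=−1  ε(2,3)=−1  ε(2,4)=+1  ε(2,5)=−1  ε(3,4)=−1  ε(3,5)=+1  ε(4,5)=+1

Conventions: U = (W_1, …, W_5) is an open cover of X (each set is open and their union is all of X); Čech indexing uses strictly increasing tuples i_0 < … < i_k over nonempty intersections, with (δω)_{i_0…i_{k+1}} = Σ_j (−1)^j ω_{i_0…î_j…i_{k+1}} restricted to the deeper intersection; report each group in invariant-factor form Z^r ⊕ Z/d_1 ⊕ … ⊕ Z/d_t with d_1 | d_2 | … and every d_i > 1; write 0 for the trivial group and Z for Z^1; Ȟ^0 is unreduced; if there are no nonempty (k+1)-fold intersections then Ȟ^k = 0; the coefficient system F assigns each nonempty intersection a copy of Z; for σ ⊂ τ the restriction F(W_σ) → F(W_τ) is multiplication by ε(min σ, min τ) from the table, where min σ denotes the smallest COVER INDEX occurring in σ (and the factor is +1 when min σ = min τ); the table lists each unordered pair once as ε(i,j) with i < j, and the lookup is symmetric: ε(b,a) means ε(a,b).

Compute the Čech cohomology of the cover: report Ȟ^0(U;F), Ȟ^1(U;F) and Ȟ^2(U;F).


Ȟ^0 = 0; Ȟ^1 = Z/2; Ȟ^2 = 0

nerve of the cover:
  W12={p5,p6} W15={p4,p13} W23={p1,p14,p16} W34={p8,p18,p19} W45={p3,p17}
C dims 5,5; δ0: rk 5, SNF 1^4·2
Ȟ^0 = (5 − 5) − 0 = 0, so Ȟ^0 ≅ 0
Ȟ^1 = (5 − 0) − 5 = 0 plus torsion [2], so Ȟ^1 ≅ Z/2
Ȟ^2 = (0 − 0) − 0 = 0, so Ȟ^2 ≅ 0


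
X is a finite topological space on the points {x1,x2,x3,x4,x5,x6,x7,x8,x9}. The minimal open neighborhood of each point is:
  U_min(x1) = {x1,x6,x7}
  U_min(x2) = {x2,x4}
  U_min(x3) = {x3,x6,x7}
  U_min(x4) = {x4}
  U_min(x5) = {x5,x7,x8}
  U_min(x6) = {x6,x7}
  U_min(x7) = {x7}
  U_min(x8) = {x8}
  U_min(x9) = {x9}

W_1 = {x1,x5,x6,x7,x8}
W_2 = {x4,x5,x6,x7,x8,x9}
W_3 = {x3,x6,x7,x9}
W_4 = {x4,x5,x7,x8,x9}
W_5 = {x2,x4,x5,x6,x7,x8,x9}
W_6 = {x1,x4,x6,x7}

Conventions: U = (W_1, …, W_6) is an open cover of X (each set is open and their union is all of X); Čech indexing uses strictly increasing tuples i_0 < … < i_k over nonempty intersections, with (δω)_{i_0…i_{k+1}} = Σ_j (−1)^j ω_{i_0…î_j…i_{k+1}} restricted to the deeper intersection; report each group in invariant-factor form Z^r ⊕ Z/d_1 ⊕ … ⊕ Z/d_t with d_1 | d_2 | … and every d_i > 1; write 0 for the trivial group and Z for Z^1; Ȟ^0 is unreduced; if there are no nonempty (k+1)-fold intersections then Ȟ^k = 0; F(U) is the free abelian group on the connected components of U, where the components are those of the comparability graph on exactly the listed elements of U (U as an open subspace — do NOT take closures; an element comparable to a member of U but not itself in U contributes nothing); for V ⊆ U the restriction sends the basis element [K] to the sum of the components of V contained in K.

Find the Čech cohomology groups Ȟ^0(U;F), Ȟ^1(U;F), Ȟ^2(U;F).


Ȟ^0(U;F) ≅ Z^3,  Ȟ^1(U;F) ≅ 0,  Ȟ^2(U;F) ≅ 0

nerve of the cover:
  W12={x5,x6,x7,x8} W13={x6,x7} W14={x5,x7,x8} W15={x5,x6,x7,x8} W16={x1,x6,x7} W23={x6,x7,x9} W24={x4,x5,x7,x8,x9} W25={x4,x5,x6,x7,x8,x9} W26={x4,x6,x7} W34={x7,x9} W35={x6,x7,x9} W36={x6,x7} W45={x4,x5,x7,x8,x9} W46={x4,x7} W56={x4,x6,x7}
  W123={x6,x7} W124={x5,x7,x8} W125={x5,x6,x7,x8} W126={x6,x7} W134={x7} W135={x6,x7} W136={x6,x7} W145={x5,x7,x8} W146={x7} W156={x6,x7} W234={x7,x9} W235={x6,x7,x9} W236={x6,x7} W245={x4,x5,x7,x8,x9} W246={x4,x7} W256={x4,x6,x7} W345={x7,x9} W346={x7} W356={x6,x7} W456={x4,x7}
  W1234={x7} W1235={x6,x7} W1236={x6,x7} W1245={x5,x7,x8} W1246={x7} W1256={x6,x7} W1345={x7} W1346={x7} W1356={x6,x7} W1456={x7} W2345={x7,x9} W2346={x7} W2356={x6,x7} W2456={x4,x7} W3456={x7}
  W12345={x7} W12346={x7} W12356={x6,x7} W12456={x7} W13456={x7} W23456={x7}
  W123456={x7}
components per intersection:
  W1: {x1,x5,x6,x7,x8}
  W2: {x4} {x5,x6,x7,x8} {x9}
  W3: {x3,x6,x7} {x9}
  W4: {x4} {x5,x7,x8} {x9}
  W5: {x2,x4} {x5,x6,x7,x8} {x9}
  W6: {x1,x6,x7} {x4}
  W12: {x5,x6,x7,x8}
  W13: {x6,x7}
  W14: {x5,x7,x8}
  W15: {x5,x6,x7,x8}
  W16: {x1,x6,x7}
  W23: {x6,x7} {x9}
  W24: {x4} {x5,x7,x8} {x9}
  W25: {x4} {x5,x6,x7,x8} {x9}
  W26: {x4} {x6,x7}
  W34: {x7} {x9}
  W35: {x6,x7} {x9}
  W36: {x6,x7}
  W45: {x4} {x5,x7,x8} {x9}
  W46: {x4} {x7}
  W56: {x4} {x6,x7}
  W123: {x6,x7}
  W124: {x5,x7,x8}
  W125: {x5,x6,x7,x8}
  W126: {x6,x7}
  W134: {x7}
  W135: {x6,x7}
  W136: {x6,x7}
  W145: {x5,x7,x8}
  W146: {x7}
  W156: {x6,x7}
  W234: {x7} {x9}
  W235: {x6,x7} {x9}
  W236: {x6,x7}
  W245: {x4} {x5,x7,x8} {x9}
  W246: {x4} {x7}
  W256: {x4} {x6,x7}
  W345: {x7} {x9}
  W346: {x7}
  W356: {x6,x7}
  W456: {x4} {x7}
  W1234: {x7}
  W1235: {x6,x7}
  W1236: {x6,x7}
  W1245: {x5,x7,x8}
  W1246: {x7}
  W1256: {x6,x7}
  W1345: {x7}
  W1346: {x7}
  W1356: {x6,x7}
  W1456: {x7}
  W2345: {x7} {x9}
  W2346: {x7}
  W2356: {x6,x7}
  W2456: {x4} {x7}
  W3456: {x7}
  W12345: {x7}
  W12346: {x7}
  W12356: {x6,x7}
  W12456: {x7}
  W13456: {x7}
  W23456: {x7}
  W123456: {x7}
C dims 14,27,28,17; δ0: rk 11, SNF 1^11; δ1: rk 16, SNF 1^16; δ2: rk 12, SNF 1^12
Ȟ^0 = (14 − 11) − 0 = 3, so Ȟ^0 ≅ Z^3
Ȟ^1 = (27 − 16) − 11 = 0, so Ȟ^1 ≅ 0
Ȟ^2 = (28 − 12) − 16 = 0, so Ȟ^2 ≅ 0


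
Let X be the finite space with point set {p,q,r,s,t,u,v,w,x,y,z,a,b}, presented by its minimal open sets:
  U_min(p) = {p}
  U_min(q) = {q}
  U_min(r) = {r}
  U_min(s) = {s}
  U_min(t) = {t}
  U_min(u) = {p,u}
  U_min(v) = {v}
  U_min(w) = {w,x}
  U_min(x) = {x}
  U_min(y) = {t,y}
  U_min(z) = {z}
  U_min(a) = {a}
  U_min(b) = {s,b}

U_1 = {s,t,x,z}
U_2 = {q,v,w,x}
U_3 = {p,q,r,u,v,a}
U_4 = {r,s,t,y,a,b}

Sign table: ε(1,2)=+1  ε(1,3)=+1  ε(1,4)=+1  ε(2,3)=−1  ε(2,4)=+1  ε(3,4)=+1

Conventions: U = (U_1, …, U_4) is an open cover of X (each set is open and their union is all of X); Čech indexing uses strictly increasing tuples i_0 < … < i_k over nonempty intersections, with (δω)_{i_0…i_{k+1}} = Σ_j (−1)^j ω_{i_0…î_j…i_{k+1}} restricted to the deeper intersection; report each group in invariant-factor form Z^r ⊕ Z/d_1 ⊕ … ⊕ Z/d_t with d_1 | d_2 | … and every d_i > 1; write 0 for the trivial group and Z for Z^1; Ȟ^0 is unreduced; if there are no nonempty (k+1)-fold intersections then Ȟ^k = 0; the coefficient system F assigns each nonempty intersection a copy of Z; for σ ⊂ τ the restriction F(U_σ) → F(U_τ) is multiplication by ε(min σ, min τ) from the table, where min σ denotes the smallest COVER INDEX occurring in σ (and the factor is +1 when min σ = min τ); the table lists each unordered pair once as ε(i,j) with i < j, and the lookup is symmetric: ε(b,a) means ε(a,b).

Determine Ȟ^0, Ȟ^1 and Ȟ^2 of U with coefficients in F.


Ȟ^0 = 0, Ȟ^1 = Z/2 and Ȟ^2 = 0

nerve of the cover:
  U12={x} U14={s,t} U23={q,v} U34={r,a}
C dims 4,4; δ0: rk 4, SNF 1^3·2
Ȟ^0 = (4 − 4) − 0 = 0, so Ȟ^0 ≅ 0
Ȟ^1 = (4 − 0) − 4 = 0 plus torsion [2], so Ȟ^1 ≅ Z/2
Ȟ^2 = (0 − 0) − 0 = 0, so Ȟ^2 ≅ 0


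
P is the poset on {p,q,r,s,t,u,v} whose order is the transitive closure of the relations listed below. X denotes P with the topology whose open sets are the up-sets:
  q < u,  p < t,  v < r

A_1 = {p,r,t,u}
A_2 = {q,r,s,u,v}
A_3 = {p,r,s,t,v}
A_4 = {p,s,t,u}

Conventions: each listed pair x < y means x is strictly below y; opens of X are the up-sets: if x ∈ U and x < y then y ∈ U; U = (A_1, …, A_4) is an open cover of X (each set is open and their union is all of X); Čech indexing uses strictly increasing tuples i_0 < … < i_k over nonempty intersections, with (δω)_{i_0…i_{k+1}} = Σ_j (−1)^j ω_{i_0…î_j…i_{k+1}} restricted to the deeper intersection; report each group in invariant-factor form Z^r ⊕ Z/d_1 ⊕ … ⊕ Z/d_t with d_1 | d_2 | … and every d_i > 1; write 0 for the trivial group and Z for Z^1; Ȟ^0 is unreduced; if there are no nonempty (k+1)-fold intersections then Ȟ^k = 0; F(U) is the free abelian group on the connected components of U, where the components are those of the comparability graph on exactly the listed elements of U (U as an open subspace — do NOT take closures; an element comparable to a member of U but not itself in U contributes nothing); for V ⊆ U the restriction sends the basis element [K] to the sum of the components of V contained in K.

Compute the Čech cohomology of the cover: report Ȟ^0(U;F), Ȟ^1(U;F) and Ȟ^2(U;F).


nonempty overlaps:
  A12={r,u} A13={p,r,t} A14={p,t,u} A23={r,s,v} A24={s,u} A34={p,s,t}
  A123={r} A124={u} A134={p,t} A234={s}
components per intersection:
  A1: {p,t} {r} {u}
  A2: {q,u} {r,v} {s}
  A3: {p,t} {r,v} {s}
  A4: {p,t} {s} {u}
  A12: {r} {u}
  A13: {p,t} {r}
  A14: {p,t} {u}
  A23: {r,v} {s}
  A24: {s} {u}
  A34: {p,t} {s}
  A123: {r}
  A124: {u}
  A134: {p,t}
  A234: {s}
C dims 12,12,4; δ0: rk 8, SNF 1^8; δ1: rk 4, SNF 1^4
degree 0: 12−8−0 = 4 → Ȟ^0 ≅ Z^4
degree 1: 12−4−8 = 0 → Ȟ^1 ≅ 0
degree 2: 4−0−4 = 0 → Ȟ^2 ≅ 0

Ȟ^0 ≅ Z^4,  Ȟ^1 ≅ 0,  Ȟ^2 ≅ 0


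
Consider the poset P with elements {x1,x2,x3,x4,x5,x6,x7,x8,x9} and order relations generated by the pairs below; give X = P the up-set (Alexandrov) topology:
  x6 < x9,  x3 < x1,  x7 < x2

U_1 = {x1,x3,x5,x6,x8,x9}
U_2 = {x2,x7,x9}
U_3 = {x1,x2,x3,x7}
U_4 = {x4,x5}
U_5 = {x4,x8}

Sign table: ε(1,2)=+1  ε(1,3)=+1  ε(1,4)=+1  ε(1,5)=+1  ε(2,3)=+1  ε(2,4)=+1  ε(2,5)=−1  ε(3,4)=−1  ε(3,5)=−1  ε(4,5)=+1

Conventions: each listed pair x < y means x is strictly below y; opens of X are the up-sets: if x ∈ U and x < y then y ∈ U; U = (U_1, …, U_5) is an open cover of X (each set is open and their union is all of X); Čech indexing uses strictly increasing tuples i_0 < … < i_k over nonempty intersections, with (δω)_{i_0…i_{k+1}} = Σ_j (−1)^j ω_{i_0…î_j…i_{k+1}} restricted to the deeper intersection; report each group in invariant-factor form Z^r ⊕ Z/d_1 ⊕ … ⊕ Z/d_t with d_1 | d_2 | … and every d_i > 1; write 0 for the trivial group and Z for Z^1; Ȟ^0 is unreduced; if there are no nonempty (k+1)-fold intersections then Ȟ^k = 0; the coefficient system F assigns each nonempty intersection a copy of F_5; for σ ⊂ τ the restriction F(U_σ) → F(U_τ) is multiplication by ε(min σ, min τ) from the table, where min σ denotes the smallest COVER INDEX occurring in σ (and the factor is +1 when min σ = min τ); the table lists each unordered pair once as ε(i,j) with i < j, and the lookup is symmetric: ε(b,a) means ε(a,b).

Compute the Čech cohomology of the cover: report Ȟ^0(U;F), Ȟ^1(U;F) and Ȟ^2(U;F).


nerve of the cover:
  U12={x9} U13={x1,x3} U14={x5} U15={x8} U23={x2,x7} U45={x4}
C dims 5,6; δ0: rk_F5 4
Ȟ^0 = (5 − 4) − 0 = 1, so Ȟ^0 ≅ Z/5
Ȟ^1 = (6 − 0) − 4 = 2, so Ȟ^1 ≅ Z/5 ⊕ Z/5
Ȟ^2 = (0 − 0) − 0 = 0, so Ȟ^2 ≅ 0

Ȟ^0 ≅ Z/5,  Ȟ^1 ≅ Z/5 ⊕ Z/5,  Ȟ^2 ≅ 0


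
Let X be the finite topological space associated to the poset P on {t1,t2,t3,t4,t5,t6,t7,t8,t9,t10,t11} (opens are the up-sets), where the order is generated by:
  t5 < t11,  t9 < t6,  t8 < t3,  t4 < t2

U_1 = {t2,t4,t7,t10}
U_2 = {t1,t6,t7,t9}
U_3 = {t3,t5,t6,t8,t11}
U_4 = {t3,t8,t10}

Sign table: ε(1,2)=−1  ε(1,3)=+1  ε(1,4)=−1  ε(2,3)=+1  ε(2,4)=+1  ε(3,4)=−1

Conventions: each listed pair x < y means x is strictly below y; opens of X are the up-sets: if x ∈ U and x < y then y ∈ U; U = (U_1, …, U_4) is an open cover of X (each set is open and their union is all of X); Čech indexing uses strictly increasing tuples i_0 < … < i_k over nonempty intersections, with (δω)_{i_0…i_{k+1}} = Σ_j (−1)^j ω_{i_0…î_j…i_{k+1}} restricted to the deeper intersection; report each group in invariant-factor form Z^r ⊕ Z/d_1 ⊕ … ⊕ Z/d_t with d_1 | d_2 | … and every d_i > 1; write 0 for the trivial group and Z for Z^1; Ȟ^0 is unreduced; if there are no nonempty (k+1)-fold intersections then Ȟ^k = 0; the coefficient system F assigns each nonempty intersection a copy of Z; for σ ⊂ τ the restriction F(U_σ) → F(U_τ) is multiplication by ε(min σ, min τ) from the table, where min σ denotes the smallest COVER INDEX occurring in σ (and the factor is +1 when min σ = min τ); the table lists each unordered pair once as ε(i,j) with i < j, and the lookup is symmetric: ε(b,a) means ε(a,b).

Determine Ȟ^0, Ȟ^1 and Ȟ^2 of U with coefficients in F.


Ȟ^0 = 0,  Ȟ^1 = Z/2,  Ȟ^2 = 0

cover nerve:
  U12={t7} U14={t10} U23={t6} U34={t3,t8}
C dims 4,4; δ0: rk 4, SNF 1^3·2
Ȟ^0: (4−4)−0=0 ⇒ 0
Ȟ^1: (4−0)−4=0 plus torsion [2] ⇒ Z/2
Ȟ^2: (0−0)−0=0 ⇒ 0


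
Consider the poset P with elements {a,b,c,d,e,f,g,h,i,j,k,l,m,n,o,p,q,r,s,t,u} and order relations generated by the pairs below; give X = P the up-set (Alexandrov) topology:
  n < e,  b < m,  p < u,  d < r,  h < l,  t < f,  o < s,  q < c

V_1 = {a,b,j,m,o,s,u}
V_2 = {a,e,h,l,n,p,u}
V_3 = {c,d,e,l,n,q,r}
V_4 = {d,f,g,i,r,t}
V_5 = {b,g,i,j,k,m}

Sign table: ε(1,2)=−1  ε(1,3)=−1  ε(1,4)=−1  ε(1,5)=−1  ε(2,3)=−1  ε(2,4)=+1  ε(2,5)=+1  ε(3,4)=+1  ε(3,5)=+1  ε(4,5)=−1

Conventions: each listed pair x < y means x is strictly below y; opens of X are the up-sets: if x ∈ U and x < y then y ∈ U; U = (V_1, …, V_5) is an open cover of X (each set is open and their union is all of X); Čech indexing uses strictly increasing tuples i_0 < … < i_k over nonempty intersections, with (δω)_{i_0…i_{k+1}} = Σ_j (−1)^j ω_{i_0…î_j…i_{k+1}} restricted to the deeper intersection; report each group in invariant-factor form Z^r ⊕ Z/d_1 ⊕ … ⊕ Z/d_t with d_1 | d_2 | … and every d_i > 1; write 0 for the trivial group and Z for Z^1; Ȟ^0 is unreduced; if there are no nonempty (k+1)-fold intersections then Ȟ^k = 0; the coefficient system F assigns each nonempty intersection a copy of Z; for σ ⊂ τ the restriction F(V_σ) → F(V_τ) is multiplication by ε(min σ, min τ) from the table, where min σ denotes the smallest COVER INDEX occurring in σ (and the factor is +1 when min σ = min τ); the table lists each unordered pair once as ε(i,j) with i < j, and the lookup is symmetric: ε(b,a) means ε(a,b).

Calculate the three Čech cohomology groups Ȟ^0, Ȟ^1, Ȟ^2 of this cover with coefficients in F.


nerve simplices:
  V12={a,u} V15={b,j,m} V23={e,l,n} V34={d,r} V45={g,i}
C dims 5,5; δ0: rk 4, SNF 1^4
degree 0: 5−4−0 = 1 → Ȟ^0 ≅ Z
degree 1: 5−0−4 = 1 → Ȟ^1 ≅ Z
degree 2: 0−0−0 = 0 → Ȟ^2 ≅ 0

Ȟ^0(U;F) ≅ Z; Ȟ^1(U;F) ≅ Z; Ȟ^2(U;F) ≅ 0


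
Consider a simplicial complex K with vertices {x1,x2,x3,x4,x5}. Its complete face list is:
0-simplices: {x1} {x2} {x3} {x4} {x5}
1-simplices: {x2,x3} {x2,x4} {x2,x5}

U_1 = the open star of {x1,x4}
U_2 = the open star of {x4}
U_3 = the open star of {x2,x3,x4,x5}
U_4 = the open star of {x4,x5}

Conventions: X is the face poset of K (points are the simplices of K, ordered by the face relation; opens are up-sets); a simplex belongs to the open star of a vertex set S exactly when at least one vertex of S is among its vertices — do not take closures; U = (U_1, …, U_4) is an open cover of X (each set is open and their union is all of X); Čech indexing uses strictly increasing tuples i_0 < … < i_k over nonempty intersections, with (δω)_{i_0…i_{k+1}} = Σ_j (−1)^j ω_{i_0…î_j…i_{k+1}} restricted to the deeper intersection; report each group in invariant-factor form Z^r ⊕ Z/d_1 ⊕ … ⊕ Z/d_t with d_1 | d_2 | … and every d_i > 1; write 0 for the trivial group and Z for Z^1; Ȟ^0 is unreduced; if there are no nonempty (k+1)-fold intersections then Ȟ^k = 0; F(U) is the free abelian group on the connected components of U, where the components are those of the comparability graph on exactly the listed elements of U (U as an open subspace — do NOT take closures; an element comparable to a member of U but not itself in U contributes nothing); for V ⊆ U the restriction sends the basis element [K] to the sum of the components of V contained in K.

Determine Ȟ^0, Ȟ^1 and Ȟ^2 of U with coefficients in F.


intersection data:
  U1={{x1},{x4},{x2,x4}} U2={{x4},{x2,x4}} U3={{x2},{x3},{x4},{x5},{x2,x3},{x2,x4},{x2,x5}} U4={{x4},{x5},{x2,x4},{x2,x5}}
  U12={{x4},{x2,x4}} U13={{x4},{x2,x4}} U14={{x4},{x2,x4}} U23={{x4},{x2,x4}} U24={{x4},{x2,x4}} U34={{x4},{x5},{x2,x4},{x2,x5}}
  U123={{x4},{x2,x4}} U124={{x4},{x2,x4}} U134={{x4},{x2,x4}} U234={{x4},{x2,x4}}
  U1234={{x4},{x2,x4}}
components per intersection:
  U1: {{x1}} {{x4},{x2,x4}}
  U2: {{x4},{x2,x4}}
  U3: {{x2},{x3},{x4},{x5},{x2,x3},{x2,x4},{x2,x5}}
  U4: {{x4},{x2,x4}} {{x5},{x2,x5}}
  U12: {{x4},{x2,x4}}
  U13: {{x4},{x2,x4}}
  U14: {{x4},{x2,x4}}
  U23: {{x4},{x2,x4}}
  U24: {{x4},{x2,x4}}
  U34: {{x4},{x2,x4}} {{x5},{x2,x5}}
  U123: {{x4},{x2,x4}}
  U124: {{x4},{x2,x4}}
  U134: {{x4},{x2,x4}}
  U234: {{x4},{x2,x4}}
  U1234: {{x4},{x2,x4}}
C dims 6,7,4,1; δ0: rk 4, SNF 1^4; δ1: rk 3, SNF 1^3; δ2: rk 1, SNF 1^1
Ȟ^0 = (6 − 4) − 0 = 2, so Ȟ^0 ≅ Z^2
Ȟ^1 = (7 − 3) − 4 = 0, so Ȟ^1 ≅ 0
Ȟ^2 = (4 − 1) − 3 = 0, so Ȟ^2 ≅ 0

Ȟ^0 ≅ Z^2; Ȟ^1 ≅ 0; Ȟ^2 ≅ 0


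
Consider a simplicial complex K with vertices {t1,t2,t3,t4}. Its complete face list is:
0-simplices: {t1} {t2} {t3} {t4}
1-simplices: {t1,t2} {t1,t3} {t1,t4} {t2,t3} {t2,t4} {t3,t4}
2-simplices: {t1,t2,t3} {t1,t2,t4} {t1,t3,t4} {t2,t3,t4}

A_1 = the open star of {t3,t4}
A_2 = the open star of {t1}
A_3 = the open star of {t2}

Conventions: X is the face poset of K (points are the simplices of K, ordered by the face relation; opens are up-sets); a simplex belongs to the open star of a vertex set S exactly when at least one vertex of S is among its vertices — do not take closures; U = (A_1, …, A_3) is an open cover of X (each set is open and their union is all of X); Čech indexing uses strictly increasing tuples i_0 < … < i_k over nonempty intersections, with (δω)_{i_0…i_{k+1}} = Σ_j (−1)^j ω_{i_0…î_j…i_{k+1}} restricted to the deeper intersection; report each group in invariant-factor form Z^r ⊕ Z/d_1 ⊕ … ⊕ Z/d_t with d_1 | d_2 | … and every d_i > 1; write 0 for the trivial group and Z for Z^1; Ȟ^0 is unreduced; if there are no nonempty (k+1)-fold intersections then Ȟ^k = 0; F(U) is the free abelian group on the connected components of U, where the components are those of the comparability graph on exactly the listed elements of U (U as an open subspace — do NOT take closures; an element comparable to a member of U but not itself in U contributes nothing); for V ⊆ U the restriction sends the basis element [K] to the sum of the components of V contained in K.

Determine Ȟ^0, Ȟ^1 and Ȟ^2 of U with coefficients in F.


Ȟ^0 ≅ Z; Ȟ^1 ≅ 0; Ȟ^2 ≅ Z

cover nerve:
  A1={{t3},{t4},{t1,t3},{t1,t4},{t2,t3},{t2,t4},{t3,t4},{t1,t2,t3},{t1,t2,t4},{t1,t3,t4},{t2,t3,t4}} A2={{t1},{t1,t2},{t1,t3},{t1,t4},{t1,t2,t3},{t1,t2,t4},{t1,t3,t4}} A3={{t2},{t1,t2},{t2,t3},{t2,t4},{t1,t2,t3},{t1,t2,t4},{t2,t3,t4}}
  A12={{t1,t3},{t1,t4},{t1,t2,t3},{t1,t2,t4},{t1,t3,t4}} A13={{t2,t3},{t2,t4},{t1,t2,t3},{t1,t2,t4},{t2,t3,t4}} A23={{t1,t2},{t1,t2,t3},{t1,t2,t4}}
  A123={{t1,t2,t3},{t1,t2,t4}}
components per intersection:
  A1: {{t3},{t4},{t1,t3},{t1,t4},{t2,t3},{t2,t4},{t3,t4},{t1,t2,t3},{t1,t2,t4},{t1,t3,t4},{t2,t3,t4}}
  A2: {{t1},{t1,t2},{t1,t3},{t1,t4},{t1,t2,t3},{t1,t2,t4},{t1,t3,t4}}
  A3: {{t2},{t1,t2},{t2,t3},{t2,t4},{t1,t2,t3},{t1,t2,t4},{t2,t3,t4}}
  A12: {{t1,t3},{t1,t4},{t1,t2,t3},{t1,t2,t4},{t1,t3,t4}}
  A13: {{t2,t3},{t2,t4},{t1,t2,t3},{t1,t2,t4},{t2,t3,t4}}
  A23: {{t1,t2},{t1,t2,t3},{t1,t2,t4}}
  A123: {{t1,t2,t3}} {{t1,t2,t4}}
C dims 3,3,2; δ0: rk 2, SNF 1^2; δ1: rk 1, SNF 1^1
Ȟ^0: (3−2)−0=1 ⇒ Z
Ȟ^1: (3−1)−2=0 ⇒ 0
Ȟ^2: (2−0)−1=1 ⇒ Z


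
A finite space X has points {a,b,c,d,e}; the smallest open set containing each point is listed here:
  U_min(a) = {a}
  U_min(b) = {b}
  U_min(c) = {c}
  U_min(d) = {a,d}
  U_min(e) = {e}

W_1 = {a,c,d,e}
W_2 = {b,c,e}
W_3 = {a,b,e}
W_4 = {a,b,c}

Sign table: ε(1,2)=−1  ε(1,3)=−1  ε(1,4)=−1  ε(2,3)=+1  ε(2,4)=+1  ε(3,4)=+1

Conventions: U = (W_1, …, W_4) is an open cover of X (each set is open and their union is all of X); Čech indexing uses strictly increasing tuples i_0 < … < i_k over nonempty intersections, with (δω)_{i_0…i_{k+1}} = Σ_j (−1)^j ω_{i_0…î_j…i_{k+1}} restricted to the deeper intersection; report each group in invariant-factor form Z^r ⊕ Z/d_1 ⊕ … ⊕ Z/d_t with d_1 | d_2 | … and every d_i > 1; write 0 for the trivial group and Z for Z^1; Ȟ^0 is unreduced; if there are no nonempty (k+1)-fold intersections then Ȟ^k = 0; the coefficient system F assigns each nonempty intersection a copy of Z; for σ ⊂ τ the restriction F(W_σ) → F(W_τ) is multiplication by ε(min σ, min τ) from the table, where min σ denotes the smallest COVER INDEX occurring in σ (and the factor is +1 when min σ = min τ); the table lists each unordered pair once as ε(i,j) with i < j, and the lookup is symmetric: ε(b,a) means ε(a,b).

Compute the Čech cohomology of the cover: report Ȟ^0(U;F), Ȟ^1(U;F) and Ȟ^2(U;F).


Ȟ^0(U;F) ≅ Z; Ȟ^1(U;F) ≅ 0; Ȟ^2(U;F) ≅ Z

intersection data:
  W12={c,e} W13={a,e} W14={a,c} W23={b,e} W24={b,c} W34={a,b}
  W123={e} W124={c} W134={a} W234={b}
C dims 4,6,4; δ0: rk 3, SNF 1^3; δ1: rk 3, SNF 1^3
Ȟ^0 = (4 − 3) − 0 = 1, so Ȟ^0 ≅ Z
Ȟ^1 = (6 − 3) − 3 = 0, so Ȟ^1 ≅ 0
Ȟ^2 = (4 − 0) − 3 = 1, so Ȟ^2 ≅ Z


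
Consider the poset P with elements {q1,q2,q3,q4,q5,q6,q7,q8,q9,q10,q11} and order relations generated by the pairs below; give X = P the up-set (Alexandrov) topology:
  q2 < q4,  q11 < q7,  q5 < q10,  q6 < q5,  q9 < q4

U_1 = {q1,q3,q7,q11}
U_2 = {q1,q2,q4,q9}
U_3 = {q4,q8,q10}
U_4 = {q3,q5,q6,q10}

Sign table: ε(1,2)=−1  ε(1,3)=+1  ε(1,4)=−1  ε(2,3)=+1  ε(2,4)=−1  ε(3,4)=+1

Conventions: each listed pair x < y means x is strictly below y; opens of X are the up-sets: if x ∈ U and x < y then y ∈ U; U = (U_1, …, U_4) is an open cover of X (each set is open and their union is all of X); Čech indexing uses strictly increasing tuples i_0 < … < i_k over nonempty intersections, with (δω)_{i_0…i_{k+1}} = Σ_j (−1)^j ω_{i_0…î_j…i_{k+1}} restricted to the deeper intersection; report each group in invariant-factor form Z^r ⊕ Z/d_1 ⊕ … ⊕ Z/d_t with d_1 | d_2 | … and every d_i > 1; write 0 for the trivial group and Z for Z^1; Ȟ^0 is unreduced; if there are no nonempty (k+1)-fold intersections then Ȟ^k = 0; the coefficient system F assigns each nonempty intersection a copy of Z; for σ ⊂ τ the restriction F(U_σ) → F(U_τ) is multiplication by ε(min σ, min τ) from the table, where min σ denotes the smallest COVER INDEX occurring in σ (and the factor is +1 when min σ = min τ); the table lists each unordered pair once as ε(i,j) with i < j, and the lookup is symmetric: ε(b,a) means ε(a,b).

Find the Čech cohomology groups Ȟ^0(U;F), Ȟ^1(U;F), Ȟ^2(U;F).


nonempty overlaps:
  U12={q1} U14={q3} U23={q4} U34={q10}
C dims 4,4; δ0: rk 3, SNF 1^3
degree 0: 4−3−0 = 1 → Ȟ^0 ≅ Z
degree 1: 4−0−3 = 1 → Ȟ^1 ≅ Z
degree 2: 0−0−0 = 0 → Ȟ^2 ≅ 0

Ȟ^0 ≅ Z,  Ȟ^1 ≅ Z,  Ȟ^2 ≅ 0


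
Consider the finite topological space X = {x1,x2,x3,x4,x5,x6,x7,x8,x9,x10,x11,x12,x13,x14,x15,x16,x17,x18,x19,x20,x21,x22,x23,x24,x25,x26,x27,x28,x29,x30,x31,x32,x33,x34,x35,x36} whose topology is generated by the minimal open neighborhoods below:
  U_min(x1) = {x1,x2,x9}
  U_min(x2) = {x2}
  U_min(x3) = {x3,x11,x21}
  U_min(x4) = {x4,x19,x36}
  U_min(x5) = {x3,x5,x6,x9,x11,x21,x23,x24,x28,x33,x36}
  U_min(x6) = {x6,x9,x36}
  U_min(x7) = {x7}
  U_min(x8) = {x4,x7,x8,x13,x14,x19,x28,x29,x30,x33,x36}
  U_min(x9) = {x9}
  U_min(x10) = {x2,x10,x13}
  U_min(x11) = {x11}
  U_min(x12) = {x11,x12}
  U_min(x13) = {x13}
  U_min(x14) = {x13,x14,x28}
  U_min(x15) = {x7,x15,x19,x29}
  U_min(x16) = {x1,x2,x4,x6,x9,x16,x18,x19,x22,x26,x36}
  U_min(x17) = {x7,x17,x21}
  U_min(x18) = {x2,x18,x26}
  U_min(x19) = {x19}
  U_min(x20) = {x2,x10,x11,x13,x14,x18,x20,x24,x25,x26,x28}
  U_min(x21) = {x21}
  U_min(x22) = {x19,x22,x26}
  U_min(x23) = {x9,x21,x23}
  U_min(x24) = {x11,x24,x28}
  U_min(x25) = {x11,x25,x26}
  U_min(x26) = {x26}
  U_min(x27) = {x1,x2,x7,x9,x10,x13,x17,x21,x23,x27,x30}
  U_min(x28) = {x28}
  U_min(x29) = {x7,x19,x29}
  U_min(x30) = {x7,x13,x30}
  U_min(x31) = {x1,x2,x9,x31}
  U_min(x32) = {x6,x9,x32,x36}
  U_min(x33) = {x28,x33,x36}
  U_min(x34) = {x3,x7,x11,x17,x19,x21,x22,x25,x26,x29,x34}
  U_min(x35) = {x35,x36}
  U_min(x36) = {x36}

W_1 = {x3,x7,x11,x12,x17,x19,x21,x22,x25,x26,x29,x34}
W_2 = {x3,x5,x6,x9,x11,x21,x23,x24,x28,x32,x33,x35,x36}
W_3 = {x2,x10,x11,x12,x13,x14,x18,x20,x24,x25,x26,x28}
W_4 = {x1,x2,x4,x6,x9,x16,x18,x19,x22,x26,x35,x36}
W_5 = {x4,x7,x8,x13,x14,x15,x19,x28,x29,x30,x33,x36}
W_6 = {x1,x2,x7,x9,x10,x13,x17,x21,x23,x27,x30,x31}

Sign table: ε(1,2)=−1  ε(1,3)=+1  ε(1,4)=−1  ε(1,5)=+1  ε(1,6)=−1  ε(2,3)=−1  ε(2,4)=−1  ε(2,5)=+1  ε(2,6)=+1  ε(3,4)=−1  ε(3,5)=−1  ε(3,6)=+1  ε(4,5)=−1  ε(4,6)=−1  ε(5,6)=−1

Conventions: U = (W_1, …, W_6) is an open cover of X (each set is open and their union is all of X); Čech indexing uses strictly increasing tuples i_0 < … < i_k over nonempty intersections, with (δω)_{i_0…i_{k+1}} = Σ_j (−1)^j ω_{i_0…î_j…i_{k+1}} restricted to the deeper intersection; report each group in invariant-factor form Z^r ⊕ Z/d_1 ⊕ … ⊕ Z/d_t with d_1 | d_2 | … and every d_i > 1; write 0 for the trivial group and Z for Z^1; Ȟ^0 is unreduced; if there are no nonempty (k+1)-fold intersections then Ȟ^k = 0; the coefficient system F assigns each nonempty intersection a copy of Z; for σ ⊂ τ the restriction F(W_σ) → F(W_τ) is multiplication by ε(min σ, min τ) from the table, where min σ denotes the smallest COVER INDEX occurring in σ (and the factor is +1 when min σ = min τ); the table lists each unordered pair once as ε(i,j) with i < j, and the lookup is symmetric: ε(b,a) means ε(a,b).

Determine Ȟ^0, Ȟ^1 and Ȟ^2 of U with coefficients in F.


Ȟ^0 ≅ 0, Ȟ^1 ≅ Z/2, Ȟ^2 ≅ Z

intersection data:
  W12={x3,x11,x21} W13={x11,x12,x25,x26} W14={x19,x22,x26} W15={x7,x19,x29} W16={x7,x17,x21} W23={x11,x24,x28} W24={x6,x9,x35,x36} W25={x28,x33,x36} W26={x9,x21,x23} W34={x2,x18,x26} W35={x13,x14,x28} W36={x2,x10,x13} W45={x4,x19,x36} W46={x1,x2,x9} W56={x7,x13,x30}
  W123={x11} W126={x21} W134={x26} W145={x19} W156={x7} W235={x28} W245={x36} W246={x9} W346={x2} W356={x13}
C dims 6,15,10; δ0: rk 6, SNF 1^5·2; δ1: rk 9, SNF 1^9
Ȟ^0 = (6 − 6) − 0 = 0, so Ȟ^0 ≅ 0
Ȟ^1 = (15 − 9) − 6 = 0 plus torsion [2], so Ȟ^1 ≅ Z/2
Ȟ^2 = (10 − 0) − 9 = 1, so Ȟ^2 ≅ Z


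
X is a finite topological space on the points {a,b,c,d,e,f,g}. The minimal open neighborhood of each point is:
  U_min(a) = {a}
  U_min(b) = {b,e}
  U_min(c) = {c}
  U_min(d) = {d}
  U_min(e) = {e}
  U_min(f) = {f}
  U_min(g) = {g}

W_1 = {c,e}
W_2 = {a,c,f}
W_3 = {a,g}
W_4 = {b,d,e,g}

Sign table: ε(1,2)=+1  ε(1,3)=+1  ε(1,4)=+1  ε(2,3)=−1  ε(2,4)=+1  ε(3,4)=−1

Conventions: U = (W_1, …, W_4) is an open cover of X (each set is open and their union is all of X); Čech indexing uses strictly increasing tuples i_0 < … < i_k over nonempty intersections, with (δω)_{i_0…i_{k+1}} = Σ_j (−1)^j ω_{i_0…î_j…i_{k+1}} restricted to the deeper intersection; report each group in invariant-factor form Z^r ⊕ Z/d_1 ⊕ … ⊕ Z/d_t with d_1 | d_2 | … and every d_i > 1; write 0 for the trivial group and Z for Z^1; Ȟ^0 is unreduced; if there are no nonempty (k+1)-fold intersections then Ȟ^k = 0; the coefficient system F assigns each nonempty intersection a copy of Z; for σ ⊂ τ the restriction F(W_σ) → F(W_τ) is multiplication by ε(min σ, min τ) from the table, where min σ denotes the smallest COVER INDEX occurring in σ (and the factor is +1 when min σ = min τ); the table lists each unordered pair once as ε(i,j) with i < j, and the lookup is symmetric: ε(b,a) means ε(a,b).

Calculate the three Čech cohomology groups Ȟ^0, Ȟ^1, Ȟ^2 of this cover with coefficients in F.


Ȟ^0(U;F) ≅ Z,  Ȟ^1(U;F) ≅ Z,  Ȟ^2(U;F) ≅ 0

nerve of the cover:
  W12={c} W14={e} W23={a} W34={g}
C dims 4,4; δ0: rk 3, SNF 1^3
Ȟ^0 = (4 − 3) − 0 = 1, so Ȟ^0 ≅ Z
Ȟ^1 = (4 − 0) − 3 = 1, so Ȟ^1 ≅ Z
Ȟ^2 = (0 − 0) − 0 = 0, so Ȟ^2 ≅ 0


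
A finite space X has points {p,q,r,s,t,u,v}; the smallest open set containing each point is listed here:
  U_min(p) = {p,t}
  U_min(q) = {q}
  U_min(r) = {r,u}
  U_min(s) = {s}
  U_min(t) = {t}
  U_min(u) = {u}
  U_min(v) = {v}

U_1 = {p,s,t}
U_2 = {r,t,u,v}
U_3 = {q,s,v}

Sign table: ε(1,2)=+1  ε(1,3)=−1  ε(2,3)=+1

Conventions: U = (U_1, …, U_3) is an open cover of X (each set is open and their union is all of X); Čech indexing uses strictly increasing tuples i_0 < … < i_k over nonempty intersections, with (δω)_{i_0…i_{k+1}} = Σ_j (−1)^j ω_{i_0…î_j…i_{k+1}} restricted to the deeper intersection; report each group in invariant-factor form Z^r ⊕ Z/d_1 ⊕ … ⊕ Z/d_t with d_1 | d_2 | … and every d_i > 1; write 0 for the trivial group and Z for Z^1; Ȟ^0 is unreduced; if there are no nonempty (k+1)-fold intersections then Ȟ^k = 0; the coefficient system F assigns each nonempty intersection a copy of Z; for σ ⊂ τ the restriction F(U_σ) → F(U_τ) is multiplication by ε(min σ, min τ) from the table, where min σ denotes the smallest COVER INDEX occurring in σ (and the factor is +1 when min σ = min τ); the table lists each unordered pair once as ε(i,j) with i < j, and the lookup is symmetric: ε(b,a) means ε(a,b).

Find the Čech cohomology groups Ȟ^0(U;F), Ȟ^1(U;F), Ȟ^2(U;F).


nonempty overlaps:
  U12={t} U13={s} U23={v}
C dims 3,3; δ0: rk 3, SNF 1^2·2
degree 0: 3−3−0 = 0 → Ȟ^0 ≅ 0
degree 1: 3−0−3 = 0 plus torsion [2] → Ȟ^1 ≅ Z/2
degree 2: 0−0−0 = 0 → Ȟ^2 ≅ 0

Ȟ^0(U;F) ≅ 0, Ȟ^1(U;F) ≅ Z/2 and Ȟ^2(U;F) ≅ 0


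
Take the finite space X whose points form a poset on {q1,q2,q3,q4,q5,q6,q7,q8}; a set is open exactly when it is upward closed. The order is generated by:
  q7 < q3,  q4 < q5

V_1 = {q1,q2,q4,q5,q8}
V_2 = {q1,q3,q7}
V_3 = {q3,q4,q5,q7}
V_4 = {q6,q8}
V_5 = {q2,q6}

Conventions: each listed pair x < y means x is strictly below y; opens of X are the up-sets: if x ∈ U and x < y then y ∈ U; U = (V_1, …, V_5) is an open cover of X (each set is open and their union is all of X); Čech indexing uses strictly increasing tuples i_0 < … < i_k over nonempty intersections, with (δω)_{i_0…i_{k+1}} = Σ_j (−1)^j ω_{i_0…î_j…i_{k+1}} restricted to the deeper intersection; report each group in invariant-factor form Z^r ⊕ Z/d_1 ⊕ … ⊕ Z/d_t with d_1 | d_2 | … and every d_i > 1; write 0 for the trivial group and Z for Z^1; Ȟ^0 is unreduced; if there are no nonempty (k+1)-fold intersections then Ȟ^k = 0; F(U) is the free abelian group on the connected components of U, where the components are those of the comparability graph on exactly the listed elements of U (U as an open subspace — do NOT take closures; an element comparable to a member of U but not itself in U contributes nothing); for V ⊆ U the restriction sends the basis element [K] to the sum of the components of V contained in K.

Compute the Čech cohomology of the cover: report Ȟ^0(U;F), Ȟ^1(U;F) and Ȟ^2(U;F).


nerve simplices:
  V12={q1} V13={q4,q5} V14={q8} V15={q2} V23={q3,q7} V45={q6}
components per intersection:
  V1: {q1} {q2} {q4,q5} {q8}
  V2: {q1} {q3,q7}
  V3: {q3,q7} {q4,q5}
  V4: {q6} {q8}
  V5: {q2} {q6}
  V12: {q1}
  V13: {q4,q5}
  V14: {q8}
  V15: {q2}
  V23: {q3,q7}
  V45: {q6}
C dims 12,6; δ0: rk 6, SNF 1^6
degree 0: 12−6−0 = 6 → Ȟ^0 ≅ Z^6
degree 1: 6−0−6 = 0 → Ȟ^1 ≅ 0
degree 2: 0−0−0 = 0 → Ȟ^2 ≅ 0

Ȟ^0 = Z^6,  Ȟ^1 = 0,  Ȟ^2 = 0


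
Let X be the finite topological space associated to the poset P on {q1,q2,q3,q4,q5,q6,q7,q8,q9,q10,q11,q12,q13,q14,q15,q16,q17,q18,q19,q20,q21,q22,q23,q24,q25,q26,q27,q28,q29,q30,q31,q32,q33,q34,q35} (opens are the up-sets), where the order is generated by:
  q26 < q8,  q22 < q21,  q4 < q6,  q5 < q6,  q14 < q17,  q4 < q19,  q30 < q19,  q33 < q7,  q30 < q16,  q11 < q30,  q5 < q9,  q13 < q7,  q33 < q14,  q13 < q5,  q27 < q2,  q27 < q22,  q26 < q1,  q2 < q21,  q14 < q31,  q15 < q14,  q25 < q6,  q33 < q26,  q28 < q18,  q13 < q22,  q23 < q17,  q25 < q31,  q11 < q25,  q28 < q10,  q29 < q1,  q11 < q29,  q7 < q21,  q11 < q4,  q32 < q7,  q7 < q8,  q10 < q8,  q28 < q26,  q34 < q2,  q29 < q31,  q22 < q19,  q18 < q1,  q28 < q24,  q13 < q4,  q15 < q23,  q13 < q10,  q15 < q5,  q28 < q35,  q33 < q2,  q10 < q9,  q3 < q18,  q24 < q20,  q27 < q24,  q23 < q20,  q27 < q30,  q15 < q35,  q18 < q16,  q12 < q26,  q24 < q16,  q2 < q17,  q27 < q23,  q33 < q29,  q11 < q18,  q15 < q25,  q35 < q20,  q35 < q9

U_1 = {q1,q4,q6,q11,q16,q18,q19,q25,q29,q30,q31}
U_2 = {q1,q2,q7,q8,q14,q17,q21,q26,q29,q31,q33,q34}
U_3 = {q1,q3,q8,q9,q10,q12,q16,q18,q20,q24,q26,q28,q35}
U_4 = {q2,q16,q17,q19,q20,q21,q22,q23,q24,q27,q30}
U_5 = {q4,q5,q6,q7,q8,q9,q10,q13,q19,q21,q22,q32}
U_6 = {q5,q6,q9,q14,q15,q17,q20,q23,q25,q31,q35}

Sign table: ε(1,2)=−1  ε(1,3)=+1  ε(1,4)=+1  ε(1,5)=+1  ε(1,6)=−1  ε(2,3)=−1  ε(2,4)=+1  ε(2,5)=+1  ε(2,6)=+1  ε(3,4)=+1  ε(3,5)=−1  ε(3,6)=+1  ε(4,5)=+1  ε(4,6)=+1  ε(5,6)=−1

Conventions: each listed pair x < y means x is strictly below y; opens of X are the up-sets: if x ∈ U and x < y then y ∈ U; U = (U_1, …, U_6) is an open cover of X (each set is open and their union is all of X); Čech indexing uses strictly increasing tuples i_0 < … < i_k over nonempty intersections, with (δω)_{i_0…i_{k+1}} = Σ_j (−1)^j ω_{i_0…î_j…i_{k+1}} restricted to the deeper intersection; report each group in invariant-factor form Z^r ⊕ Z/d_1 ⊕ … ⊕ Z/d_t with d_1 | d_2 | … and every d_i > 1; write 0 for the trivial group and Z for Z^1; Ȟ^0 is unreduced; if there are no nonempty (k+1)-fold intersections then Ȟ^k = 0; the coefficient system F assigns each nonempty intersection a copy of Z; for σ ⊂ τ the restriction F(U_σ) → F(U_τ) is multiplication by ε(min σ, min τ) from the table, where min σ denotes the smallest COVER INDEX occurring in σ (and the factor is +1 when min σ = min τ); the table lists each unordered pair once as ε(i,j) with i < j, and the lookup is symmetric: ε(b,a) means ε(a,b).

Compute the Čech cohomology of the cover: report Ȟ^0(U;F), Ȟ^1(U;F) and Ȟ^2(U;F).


nonempty intersections:
  U12={q1,q29,q31} U13={q1,q16,q18} U14={q16,q19,q30} U15={q4,q6,q19} U16={q6,q25,q31} U23={q1,q8,q26} U24={q2,q17,q21} U25={q7,q8,q21} U26={q14,q17,q31} U34={q16,q20,q24} U35={q8,q9,q10} U36={q9,q20,q35} U45={q19,q21,q22} U46={q17,q20,q23} U56={q5,q6,q9}
  U123={q1} U126={q31} U134={q16} U145={q19} U156={q6} U235={q8} U245={q21} U246={q17} U346={q20} U356={q9}
C dims 6,15,10; δ0: rk 6, SNF 1^5·2; δ1: rk 9, SNF 1^9
Ȟ^0: (6−6)−0=0 ⇒ 0
Ȟ^1: (15−9)−6=0 plus torsion [2] ⇒ Z/2
Ȟ^2: (10−0)−9=1 ⇒ Z

Ȟ^0(U;F) ≅ 0,  Ȟ^1(U;F) ≅ Z/2,  Ȟ^2(U;F) ≅ Z
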